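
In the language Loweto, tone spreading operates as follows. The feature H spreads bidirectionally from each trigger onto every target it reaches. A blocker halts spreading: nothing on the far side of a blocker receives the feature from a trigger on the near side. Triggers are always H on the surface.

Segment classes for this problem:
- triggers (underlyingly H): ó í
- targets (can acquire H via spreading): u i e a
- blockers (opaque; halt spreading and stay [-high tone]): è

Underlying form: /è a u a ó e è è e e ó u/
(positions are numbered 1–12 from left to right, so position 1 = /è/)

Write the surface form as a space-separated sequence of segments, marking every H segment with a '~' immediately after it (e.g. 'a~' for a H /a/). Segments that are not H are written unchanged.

è a~ u~ a~ ó~ e~ è è e~ e~ ó~ u~

From /ó/ at 5 rightward: 6 /e/ → H; 7 /è/ blocks.
From /ó/ at 5 leftward: 4 /a/ → H; 3 /u/ → H; 2 /a/ → H; 1 /è/ blocks.
From /ó/ at 11 rightward: 12 /u/ → H; word edge.
From /ó/ at 11 leftward: 10 /e/ → H; 9 /e/ → H; 8 /è/ blocks.
H positions on the surface: 2 3 4 5 6 9 10 11 12.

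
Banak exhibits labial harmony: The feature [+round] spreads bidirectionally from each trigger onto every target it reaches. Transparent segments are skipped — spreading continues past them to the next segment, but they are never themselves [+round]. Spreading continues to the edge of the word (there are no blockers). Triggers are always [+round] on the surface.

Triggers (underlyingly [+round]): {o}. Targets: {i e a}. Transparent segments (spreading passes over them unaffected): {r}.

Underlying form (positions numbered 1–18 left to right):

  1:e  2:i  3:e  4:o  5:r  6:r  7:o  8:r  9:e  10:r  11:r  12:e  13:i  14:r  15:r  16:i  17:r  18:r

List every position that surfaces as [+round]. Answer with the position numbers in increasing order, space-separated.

1 2 3 4 7 9 12 13 16

From /o/ at 4 rightward: 5 /r/ transparent; 6 /r/ transparent; 7 /o/ is itself a trigger — this domain ends here.
From /o/ at 4 leftward: 3 /e/ → [+round]; 2 /i/ → [+round]; 1 /e/ → [+round]; word edge.
From /o/ at 7 rightward: 8 /r/ transparent; 9 /e/ → [+round]; 10 /r/ transparent; 11 /r/ transparent; 12 /e/ → [+round]; 13 /i/ → [+round]; 14 /r/ transparent; 15 /r/ transparent; 16 /i/ → [+round]; 17 /r/ transparent; 18 /r/ transparent; word edge.
From /o/ at 7 leftward: 6 /r/ transparent; 5 /r/ transparent; 4 /o/ is itself a trigger — this domain ends here.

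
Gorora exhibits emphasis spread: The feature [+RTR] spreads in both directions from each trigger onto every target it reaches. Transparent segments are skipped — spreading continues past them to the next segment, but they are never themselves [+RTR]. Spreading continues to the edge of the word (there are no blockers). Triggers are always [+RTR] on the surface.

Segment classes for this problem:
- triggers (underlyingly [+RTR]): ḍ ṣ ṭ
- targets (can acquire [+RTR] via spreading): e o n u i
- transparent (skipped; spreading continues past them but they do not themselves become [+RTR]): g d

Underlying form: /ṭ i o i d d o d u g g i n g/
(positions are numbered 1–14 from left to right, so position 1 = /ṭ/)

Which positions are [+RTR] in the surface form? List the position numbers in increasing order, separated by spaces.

1 2 3 4 7 9 12 13

From /ṭ/ at 1 rightward: 2 /i/ → [+RTR]; 3 /o/ → [+RTR]; 4 /i/ → [+RTR]; 5 /d/ transparent; 6 /d/ transparent; 7 /o/ → [+RTR]; 8 /d/ transparent; 9 /u/ → [+RTR]; 10 /g/ transparent; 11 /g/ transparent; 12 /i/ → [+RTR]; 13 /n/ → [+RTR]; 14 /g/ transparent; word edge.
From /ṭ/ at 1 leftward: word edge.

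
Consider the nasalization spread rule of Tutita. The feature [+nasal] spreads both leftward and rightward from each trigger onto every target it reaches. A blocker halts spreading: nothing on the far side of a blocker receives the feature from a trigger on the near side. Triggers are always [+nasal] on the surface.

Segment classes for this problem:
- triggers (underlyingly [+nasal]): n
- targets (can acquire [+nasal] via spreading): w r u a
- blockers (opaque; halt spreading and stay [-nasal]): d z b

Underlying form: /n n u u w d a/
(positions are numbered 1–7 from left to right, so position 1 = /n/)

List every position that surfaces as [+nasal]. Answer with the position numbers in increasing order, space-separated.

From /n/ at 1 rightward: 2 /n/ is itself a trigger — this domain ends here.
From /n/ at 1 leftward: word edge.
From /n/ at 2 rightward: 3 /u/ → [+nasal]; 4 /u/ → [+nasal]; 5 /w/ → [+nasal]; 6 /d/ blocks.
From /n/ at 2 leftward: 1 /n/ is itself a trigger — this domain ends here.
Target with no active source: position 7 stays [-nasal].

1 2 3 4 5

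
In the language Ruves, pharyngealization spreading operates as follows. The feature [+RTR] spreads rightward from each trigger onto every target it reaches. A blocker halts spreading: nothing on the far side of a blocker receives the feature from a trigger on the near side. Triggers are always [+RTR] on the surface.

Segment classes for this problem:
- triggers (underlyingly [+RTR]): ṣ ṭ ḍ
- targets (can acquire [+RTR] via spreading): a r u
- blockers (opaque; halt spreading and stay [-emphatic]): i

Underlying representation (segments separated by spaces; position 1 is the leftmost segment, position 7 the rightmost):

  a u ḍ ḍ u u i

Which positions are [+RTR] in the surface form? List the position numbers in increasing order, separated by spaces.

3 4 5 6

From /ḍ/ at 3 rightward: 4 /ḍ/ is itself a trigger — this domain ends here.
From /ḍ/ at 4 rightward: 5 /u/ → [+RTR]; 6 /u/ → [+RTR]; 7 /i/ blocks.
Targets with no active source: positions 1 2 stay [-emphatic].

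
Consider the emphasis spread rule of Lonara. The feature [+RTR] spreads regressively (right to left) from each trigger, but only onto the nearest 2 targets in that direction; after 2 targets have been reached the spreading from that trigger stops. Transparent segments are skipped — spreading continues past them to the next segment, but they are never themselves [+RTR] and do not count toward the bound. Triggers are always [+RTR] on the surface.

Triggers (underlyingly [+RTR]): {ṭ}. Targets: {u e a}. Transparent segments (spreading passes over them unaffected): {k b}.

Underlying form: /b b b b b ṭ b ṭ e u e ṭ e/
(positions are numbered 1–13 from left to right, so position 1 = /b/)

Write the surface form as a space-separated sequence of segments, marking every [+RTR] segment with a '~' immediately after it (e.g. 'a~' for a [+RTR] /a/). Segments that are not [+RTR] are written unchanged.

b b b b b ṭ~ b ṭ~ e u~ e~ ṭ~ e

From /ṭ/ at 6 leftward: 5 /b/ transparent; 4 /b/ transparent; 3 /b/ transparent; 2 /b/ transparent; 1 /b/ transparent; word edge.
From /ṭ/ at 8 leftward: 7 /b/ transparent; 6 /ṭ/ is itself a trigger — this domain ends here.
From /ṭ/ at 12 leftward: 11 /e/ → [+RTR]; 10 /u/ → [+RTR]; bound reached.
Targets with no active source: positions 9 13 stay [-emphatic].
[+RTR] positions on the surface: 6 8 10 11 12.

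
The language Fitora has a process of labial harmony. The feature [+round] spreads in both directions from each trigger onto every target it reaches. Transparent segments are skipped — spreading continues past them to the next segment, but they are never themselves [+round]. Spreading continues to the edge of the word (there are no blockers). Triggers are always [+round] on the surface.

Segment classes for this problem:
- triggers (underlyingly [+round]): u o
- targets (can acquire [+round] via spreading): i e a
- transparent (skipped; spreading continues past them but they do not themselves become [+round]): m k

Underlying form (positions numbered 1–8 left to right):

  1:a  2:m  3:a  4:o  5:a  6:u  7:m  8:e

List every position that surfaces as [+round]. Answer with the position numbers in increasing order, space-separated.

1 3 4 5 6 8

From /o/ at 4 rightward: 5 /a/ → [+round]; 6 /u/ is itself a trigger — this domain ends here.
From /o/ at 4 leftward: 3 /a/ → [+round]; 2 /m/ transparent; 1 /a/ → [+round]; word edge.
From /u/ at 6 rightward: 7 /m/ transparent; 8 /e/ → [+round]; word edge.
From /u/ at 6 leftward: 5 /a/ → [+round]; 4 /o/ is itself a trigger — this domain ends here.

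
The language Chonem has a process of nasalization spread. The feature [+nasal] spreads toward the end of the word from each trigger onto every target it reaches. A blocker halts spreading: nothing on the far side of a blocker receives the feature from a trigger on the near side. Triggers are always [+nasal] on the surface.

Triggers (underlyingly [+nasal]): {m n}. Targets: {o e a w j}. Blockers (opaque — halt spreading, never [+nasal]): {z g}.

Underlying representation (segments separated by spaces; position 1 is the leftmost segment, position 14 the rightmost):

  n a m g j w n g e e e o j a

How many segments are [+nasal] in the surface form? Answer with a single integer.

4

From /n/ at 1 rightward: 2 /a/ → [+nasal]; 3 /m/ is itself a trigger — this domain ends here.
From /m/ at 3 rightward: 4 /g/ blocks.
From /n/ at 7 rightward: 8 /g/ blocks.
Targets with no active source: positions 5 6 9 10 11 12 13 14 stay [-nasal].
[+nasal] positions on the surface: 1 2 3 7.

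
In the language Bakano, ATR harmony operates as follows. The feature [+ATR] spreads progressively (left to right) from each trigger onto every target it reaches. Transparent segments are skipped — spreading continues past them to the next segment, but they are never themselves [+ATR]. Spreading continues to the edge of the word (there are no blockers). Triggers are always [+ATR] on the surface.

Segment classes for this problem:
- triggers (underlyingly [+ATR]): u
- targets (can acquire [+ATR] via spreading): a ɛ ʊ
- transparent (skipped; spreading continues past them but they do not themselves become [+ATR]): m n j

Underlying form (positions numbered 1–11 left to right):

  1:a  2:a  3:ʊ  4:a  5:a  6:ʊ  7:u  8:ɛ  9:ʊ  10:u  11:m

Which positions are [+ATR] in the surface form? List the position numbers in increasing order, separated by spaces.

7 8 9 10

From /u/ at 7 rightward: 8 /ɛ/ → [+ATR]; 9 /ʊ/ → [+ATR]; 10 /u/ is itself a trigger — this domain ends here.
From /u/ at 10 rightward: 11 /m/ transparent; word edge.
Targets with no active source: positions 1 2 3 4 5 6 stay [-ATR].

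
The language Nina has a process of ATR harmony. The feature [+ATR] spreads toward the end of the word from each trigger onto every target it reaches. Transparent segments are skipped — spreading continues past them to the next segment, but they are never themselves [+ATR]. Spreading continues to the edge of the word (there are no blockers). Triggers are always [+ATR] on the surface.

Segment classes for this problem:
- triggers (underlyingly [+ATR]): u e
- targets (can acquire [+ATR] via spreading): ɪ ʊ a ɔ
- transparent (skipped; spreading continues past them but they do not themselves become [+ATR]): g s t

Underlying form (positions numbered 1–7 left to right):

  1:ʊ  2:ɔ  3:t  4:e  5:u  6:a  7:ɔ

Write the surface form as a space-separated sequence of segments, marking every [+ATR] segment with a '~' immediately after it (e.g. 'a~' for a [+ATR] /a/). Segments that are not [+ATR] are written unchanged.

From /e/ at 4 rightward: 5 /u/ is itself a trigger — this domain ends here.
From /u/ at 5 rightward: 6 /a/ → [+ATR]; 7 /ɔ/ → [+ATR]; word edge.
Targets with no active source: positions 1 2 stay [-ATR].
[+ATR] positions on the surface: 4 5 6 7.

ʊ ɔ t e~ u~ a~ ɔ~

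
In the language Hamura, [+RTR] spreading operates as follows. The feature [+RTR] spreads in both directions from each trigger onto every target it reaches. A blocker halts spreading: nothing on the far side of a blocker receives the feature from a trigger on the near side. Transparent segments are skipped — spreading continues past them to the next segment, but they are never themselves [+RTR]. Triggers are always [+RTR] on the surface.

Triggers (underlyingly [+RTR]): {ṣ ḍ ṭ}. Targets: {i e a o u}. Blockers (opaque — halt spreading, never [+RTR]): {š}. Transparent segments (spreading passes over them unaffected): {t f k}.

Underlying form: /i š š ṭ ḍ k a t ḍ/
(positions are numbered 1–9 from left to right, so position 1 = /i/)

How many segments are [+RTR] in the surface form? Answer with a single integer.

4

From /ṭ/ at 4 rightward: 5 /ḍ/ is itself a trigger — this domain ends here.
From /ṭ/ at 4 leftward: 3 /š/ blocks.
From /ḍ/ at 5 rightward: 6 /k/ transparent; 7 /a/ → [+RTR]; 8 /t/ transparent; 9 /ḍ/ is itself a trigger — this domain ends here.
From /ḍ/ at 5 leftward: 4 /ṭ/ is itself a trigger — this domain ends here.
From /ḍ/ at 9 rightward: word edge.
From /ḍ/ at 9 leftward: 8 /t/ transparent; 7 /a/ → [+RTR]; 6 /k/ transparent; 5 /ḍ/ is itself a trigger — this domain ends here.
Target with no active source: position 1 stays [-emphatic].
[+RTR] positions on the surface: 4 5 7 9.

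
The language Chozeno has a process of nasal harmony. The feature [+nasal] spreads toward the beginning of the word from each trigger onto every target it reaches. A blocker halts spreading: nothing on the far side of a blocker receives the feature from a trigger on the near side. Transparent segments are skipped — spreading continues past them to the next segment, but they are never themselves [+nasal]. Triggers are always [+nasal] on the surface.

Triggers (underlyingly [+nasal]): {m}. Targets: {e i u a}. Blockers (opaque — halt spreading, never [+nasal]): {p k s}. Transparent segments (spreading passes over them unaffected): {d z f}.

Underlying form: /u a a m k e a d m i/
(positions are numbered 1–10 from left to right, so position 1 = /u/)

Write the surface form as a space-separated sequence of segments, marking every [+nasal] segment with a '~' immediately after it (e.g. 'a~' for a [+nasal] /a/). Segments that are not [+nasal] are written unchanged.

u~ a~ a~ m~ k e~ a~ d m~ i

From /m/ at 4 leftward: 3 /a/ → [+nasal]; 2 /a/ → [+nasal]; 1 /u/ → [+nasal]; word edge.
From /m/ at 9 leftward: 8 /d/ transparent; 7 /a/ → [+nasal]; 6 /e/ → [+nasal]; 5 /k/ blocks.
Target with no active source: position 10 stays [-nasal].
[+nasal] positions on the surface: 1 2 3 4 6 7 9.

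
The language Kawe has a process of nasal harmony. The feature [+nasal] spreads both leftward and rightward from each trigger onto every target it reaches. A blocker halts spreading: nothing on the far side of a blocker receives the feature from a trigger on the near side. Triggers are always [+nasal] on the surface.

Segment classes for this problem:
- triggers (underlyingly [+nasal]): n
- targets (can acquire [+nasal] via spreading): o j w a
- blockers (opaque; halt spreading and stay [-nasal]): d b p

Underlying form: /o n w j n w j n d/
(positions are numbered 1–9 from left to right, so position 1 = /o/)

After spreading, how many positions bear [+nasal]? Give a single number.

From /n/ at 2 rightward: 3 /w/ → [+nasal]; 4 /j/ → [+nasal]; 5 /n/ is itself a trigger — this domain ends here.
From /n/ at 2 leftward: 1 /o/ → [+nasal]; word edge.
From /n/ at 5 rightward: 6 /w/ → [+nasal]; 7 /j/ → [+nasal]; 8 /n/ is itself a trigger — this domain ends here.
From /n/ at 5 leftward: 4 /j/ → [+nasal]; 3 /w/ → [+nasal]; 2 /n/ is itself a trigger — this domain ends here.
From /n/ at 8 rightward: 9 /d/ blocks.
From /n/ at 8 leftward: 7 /j/ → [+nasal]; 6 /w/ → [+nasal]; 5 /n/ is itself a trigger — this domain ends here.
[+nasal] positions on the surface: 1 2 3 4 5 6 7 8.

8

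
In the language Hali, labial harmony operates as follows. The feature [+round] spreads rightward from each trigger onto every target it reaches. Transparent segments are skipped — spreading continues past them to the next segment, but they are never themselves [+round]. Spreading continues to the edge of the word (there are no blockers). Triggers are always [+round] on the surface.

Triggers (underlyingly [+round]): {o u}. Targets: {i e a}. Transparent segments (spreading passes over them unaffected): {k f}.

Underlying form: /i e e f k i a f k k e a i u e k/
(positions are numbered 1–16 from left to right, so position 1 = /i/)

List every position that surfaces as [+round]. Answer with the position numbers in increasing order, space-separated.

14 15

From /u/ at 14 rightward: 15 /e/ → [+round]; 16 /k/ transparent; word edge.
Targets with no active source: positions 1 2 3 6 7 11 12 13 stay [-round].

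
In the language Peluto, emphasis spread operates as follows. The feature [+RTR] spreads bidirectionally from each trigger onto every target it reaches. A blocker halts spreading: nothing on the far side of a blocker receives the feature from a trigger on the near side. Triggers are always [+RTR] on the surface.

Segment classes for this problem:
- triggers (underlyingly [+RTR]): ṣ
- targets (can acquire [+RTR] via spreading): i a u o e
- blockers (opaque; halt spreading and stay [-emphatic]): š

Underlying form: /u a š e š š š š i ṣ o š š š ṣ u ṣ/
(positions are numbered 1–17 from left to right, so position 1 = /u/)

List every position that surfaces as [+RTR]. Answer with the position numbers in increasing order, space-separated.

9 10 11 15 16 17

From /ṣ/ at 10 rightward: 11 /o/ → [+RTR]; 12 /š/ blocks.
From /ṣ/ at 10 leftward: 9 /i/ → [+RTR]; 8 /š/ blocks.
From /ṣ/ at 15 rightward: 16 /u/ → [+RTR]; 17 /ṣ/ is itself a trigger — this domain ends here.
From /ṣ/ at 15 leftward: 14 /š/ blocks.
From /ṣ/ at 17 rightward: word edge.
From /ṣ/ at 17 leftward: 16 /u/ → [+RTR]; 15 /ṣ/ is itself a trigger — this domain ends here.
Targets with no active source: positions 1 2 4 stay [-emphatic].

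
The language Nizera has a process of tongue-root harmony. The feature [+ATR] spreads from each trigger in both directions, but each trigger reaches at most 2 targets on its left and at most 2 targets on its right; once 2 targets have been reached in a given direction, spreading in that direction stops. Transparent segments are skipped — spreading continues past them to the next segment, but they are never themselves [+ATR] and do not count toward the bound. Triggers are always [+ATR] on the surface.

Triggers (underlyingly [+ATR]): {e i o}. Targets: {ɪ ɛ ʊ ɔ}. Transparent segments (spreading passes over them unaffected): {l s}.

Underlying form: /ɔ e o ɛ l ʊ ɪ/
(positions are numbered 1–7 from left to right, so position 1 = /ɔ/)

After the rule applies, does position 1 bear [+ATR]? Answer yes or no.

From /e/ at 2 rightward: 3 /o/ is itself a trigger — this domain ends here.
From /e/ at 2 leftward: 1 /ɔ/ → [+ATR]; word edge.
From /o/ at 3 rightward: 4 /ɛ/ → [+ATR]; 5 /l/ transparent; 6 /ʊ/ → [+ATR]; bound reached.
From /o/ at 3 leftward: 2 /e/ is itself a trigger — this domain ends here.
Target with no active source: position 7 stays [-ATR].
[+ATR] positions on the surface: 1 2 3 4 6.

yes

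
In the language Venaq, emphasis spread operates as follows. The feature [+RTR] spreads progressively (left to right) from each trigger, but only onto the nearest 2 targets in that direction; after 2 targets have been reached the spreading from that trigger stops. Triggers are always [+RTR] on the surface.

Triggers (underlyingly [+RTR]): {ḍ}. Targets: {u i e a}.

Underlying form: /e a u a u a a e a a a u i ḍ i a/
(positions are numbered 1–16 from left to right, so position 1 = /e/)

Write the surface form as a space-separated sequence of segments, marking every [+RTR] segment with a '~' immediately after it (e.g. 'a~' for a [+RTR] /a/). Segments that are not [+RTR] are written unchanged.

From /ḍ/ at 14 rightward: 15 /i/ → [+RTR]; 16 /a/ → [+RTR]; bound reached.
Targets with no active source: positions 1 2 3 4 5 6 7 8 9 10 11 12 13 stay [-emphatic].
[+RTR] positions on the surface: 14 15 16.

e a u a u a a e a a a u i ḍ~ i~ a~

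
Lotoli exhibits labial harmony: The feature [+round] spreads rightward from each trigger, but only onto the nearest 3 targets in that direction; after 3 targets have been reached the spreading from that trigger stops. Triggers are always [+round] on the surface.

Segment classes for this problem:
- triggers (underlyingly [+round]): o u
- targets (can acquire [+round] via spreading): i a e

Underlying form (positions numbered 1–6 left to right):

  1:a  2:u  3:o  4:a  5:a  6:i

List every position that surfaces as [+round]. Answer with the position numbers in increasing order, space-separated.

2 3 4 5 6

From /u/ at 2 rightward: 3 /o/ is itself a trigger — this domain ends here.
From /o/ at 3 rightward: 4 /a/ → [+round]; 5 /a/ → [+round]; 6 /i/ → [+round]; bound reached.
Target with no active source: position 1 stays [-round].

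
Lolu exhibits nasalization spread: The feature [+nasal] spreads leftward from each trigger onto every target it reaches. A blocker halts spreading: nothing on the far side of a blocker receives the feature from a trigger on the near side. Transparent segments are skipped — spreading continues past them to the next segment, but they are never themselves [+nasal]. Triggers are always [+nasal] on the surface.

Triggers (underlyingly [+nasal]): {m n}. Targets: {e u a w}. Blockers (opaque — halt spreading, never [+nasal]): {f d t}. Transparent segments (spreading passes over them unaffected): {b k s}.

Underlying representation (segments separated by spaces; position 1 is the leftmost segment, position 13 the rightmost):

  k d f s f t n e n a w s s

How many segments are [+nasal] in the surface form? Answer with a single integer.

From /n/ at 7 leftward: 6 /t/ blocks.
From /n/ at 9 leftward: 8 /e/ → [+nasal]; 7 /n/ is itself a trigger — this domain ends here.
Targets with no active source: positions 10 11 stay [-nasal].
[+nasal] positions on the surface: 7 8 9.

3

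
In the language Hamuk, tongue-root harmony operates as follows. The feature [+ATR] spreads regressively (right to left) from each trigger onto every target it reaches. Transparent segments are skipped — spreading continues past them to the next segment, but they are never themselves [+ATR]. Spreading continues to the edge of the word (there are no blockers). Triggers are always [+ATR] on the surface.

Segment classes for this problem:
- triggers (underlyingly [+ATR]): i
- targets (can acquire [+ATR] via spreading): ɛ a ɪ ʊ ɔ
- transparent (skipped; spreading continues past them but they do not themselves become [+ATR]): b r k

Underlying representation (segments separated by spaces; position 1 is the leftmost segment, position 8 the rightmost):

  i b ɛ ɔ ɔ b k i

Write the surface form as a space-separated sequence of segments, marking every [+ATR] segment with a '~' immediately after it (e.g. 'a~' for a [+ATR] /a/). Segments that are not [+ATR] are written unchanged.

From /i/ at 1 leftward: word edge.
From /i/ at 8 leftward: 7 /k/ transparent; 6 /b/ transparent; 5 /ɔ/ → [+ATR]; 4 /ɔ/ → [+ATR]; 3 /ɛ/ → [+ATR]; 2 /b/ transparent; 1 /i/ is itself a trigger — this domain ends here.
[+ATR] positions on the surface: 1 3 4 5 8.

i~ b ɛ~ ɔ~ ɔ~ b k i~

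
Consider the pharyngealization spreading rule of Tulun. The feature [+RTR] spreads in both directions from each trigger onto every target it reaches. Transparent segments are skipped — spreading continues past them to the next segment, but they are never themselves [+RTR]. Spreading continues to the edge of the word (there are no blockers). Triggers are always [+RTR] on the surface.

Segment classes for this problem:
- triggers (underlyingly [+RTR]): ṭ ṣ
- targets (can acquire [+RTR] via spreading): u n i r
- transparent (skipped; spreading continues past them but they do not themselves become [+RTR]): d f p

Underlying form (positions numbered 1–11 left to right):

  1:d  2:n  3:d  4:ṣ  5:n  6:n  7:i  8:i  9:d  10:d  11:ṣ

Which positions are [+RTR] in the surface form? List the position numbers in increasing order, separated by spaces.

From /ṣ/ at 4 rightward: 5 /n/ → [+RTR]; 6 /n/ → [+RTR]; 7 /i/ → [+RTR]; 8 /i/ → [+RTR]; 9 /d/ transparent; 10 /d/ transparent; 11 /ṣ/ is itself a trigger — this domain ends here.
From /ṣ/ at 4 leftward: 3 /d/ transparent; 2 /n/ → [+RTR]; 1 /d/ transparent; word edge.
From /ṣ/ at 11 rightward: word edge.
From /ṣ/ at 11 leftward: 10 /d/ transparent; 9 /d/ transparent; 8 /i/ → [+RTR]; 7 /i/ → [+RTR]; 6 /n/ → [+RTR]; 5 /n/ → [+RTR]; 4 /ṣ/ is itself a trigger — this domain ends here.

2 4 5 6 7 8 11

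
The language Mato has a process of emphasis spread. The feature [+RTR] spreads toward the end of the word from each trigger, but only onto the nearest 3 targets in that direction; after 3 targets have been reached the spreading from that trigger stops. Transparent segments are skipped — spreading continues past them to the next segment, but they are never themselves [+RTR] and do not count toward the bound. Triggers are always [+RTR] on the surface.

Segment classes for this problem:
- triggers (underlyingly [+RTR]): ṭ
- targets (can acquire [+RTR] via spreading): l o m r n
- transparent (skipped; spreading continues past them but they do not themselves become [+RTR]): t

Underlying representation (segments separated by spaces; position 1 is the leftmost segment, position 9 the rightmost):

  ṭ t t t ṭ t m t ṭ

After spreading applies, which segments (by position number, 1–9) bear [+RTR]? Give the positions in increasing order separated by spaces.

From /ṭ/ at 1 rightward: 2 /t/ transparent; 3 /t/ transparent; 4 /t/ transparent; 5 /ṭ/ is itself a trigger — this domain ends here.
From /ṭ/ at 5 rightward: 6 /t/ transparent; 7 /m/ → [+RTR]; 8 /t/ transparent; 9 /ṭ/ is itself a trigger — this domain ends here.
From /ṭ/ at 9 rightward: word edge.

1 5 7 9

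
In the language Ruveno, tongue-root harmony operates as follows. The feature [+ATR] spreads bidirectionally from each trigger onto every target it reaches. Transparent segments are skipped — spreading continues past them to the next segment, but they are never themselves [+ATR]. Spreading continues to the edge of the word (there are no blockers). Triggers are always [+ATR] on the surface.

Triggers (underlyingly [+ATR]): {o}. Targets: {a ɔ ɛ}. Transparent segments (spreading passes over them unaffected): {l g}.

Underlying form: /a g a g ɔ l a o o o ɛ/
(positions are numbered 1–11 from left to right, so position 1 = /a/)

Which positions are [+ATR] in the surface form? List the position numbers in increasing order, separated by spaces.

From /o/ at 8 rightward: 9 /o/ is itself a trigger — this domain ends here.
From /o/ at 8 leftward: 7 /a/ → [+ATR]; 6 /l/ transparent; 5 /ɔ/ → [+ATR]; 4 /g/ transparent; 3 /a/ → [+ATR]; 2 /g/ transparent; 1 /a/ → [+ATR]; word edge.
From /o/ at 9 rightward: 10 /o/ is itself a trigger — this domain ends here.
From /o/ at 9 leftward: 8 /o/ is itself a trigger — this domain ends here.
From /o/ at 10 rightward: 11 /ɛ/ → [+ATR]; word edge.
From /o/ at 10 leftward: 9 /o/ is itself a trigger — this domain ends here.

1 3 5 7 8 9 10 11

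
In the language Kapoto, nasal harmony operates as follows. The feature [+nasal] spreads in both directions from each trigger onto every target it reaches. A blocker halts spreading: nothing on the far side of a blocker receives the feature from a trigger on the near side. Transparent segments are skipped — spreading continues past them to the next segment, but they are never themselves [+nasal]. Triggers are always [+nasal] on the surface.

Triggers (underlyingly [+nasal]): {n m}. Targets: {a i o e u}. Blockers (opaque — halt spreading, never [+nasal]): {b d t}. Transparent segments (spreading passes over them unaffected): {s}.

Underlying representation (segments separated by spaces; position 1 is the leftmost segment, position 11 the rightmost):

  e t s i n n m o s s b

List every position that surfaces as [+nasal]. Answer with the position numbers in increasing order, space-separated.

From /n/ at 5 rightward: 6 /n/ is itself a trigger — this domain ends here.
From /n/ at 5 leftward: 4 /i/ → [+nasal]; 3 /s/ transparent; 2 /t/ blocks.
From /n/ at 6 rightward: 7 /m/ is itself a trigger — this domain ends here.
From /n/ at 6 leftward: 5 /n/ is itself a trigger — this domain ends here.
From /m/ at 7 rightward: 8 /o/ → [+nasal]; 9 /s/ transparent; 10 /s/ transparent; 11 /b/ blocks.
From /m/ at 7 leftward: 6 /n/ is itself a trigger — this domain ends here.
Target with no active source: position 1 stays [-nasal].

4 5 6 7 8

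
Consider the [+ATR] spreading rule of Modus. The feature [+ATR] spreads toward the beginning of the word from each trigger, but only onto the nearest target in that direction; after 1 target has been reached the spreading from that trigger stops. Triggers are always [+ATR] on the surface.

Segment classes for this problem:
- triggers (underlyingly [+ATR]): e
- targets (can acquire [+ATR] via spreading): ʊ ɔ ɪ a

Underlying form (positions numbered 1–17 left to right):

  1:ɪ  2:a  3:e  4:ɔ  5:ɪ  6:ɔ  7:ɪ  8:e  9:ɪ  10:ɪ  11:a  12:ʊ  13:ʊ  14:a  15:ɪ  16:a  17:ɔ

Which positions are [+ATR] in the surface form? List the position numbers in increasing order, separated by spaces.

2 3 7 8

From /e/ at 3 leftward: 2 /a/ → [+ATR]; bound reached.
From /e/ at 8 leftward: 7 /ɪ/ → [+ATR]; bound reached.
Targets with no active source: positions 1 4 5 6 9 10 11 12 13 14 15 16 17 stay [-ATR].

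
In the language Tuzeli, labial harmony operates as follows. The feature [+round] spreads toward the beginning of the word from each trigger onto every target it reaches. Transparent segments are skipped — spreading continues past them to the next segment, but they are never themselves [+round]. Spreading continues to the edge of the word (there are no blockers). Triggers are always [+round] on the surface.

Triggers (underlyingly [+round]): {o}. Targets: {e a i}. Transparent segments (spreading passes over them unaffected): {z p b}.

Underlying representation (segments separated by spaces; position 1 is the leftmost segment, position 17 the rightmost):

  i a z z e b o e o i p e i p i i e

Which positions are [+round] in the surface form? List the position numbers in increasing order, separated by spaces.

1 2 5 7 8 9

From /o/ at 7 leftward: 6 /b/ transparent; 5 /e/ → [+round]; 4 /z/ transparent; 3 /z/ transparent; 2 /a/ → [+round]; 1 /i/ → [+round]; word edge.
From /o/ at 9 leftward: 8 /e/ → [+round]; 7 /o/ is itself a trigger — this domain ends here.
Targets with no active source: positions 10 12 13 15 16 17 stay [-round].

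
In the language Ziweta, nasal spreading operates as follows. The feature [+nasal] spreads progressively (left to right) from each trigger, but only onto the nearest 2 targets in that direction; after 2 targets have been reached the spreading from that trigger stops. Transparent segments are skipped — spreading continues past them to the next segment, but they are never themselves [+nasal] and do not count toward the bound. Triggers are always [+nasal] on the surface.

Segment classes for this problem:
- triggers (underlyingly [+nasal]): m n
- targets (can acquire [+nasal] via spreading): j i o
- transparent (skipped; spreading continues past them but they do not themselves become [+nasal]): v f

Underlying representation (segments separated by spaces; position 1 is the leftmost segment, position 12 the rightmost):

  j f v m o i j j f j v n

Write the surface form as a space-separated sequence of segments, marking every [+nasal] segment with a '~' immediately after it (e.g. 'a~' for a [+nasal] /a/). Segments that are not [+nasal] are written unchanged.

j f v m~ o~ i~ j j f j v n~

From /m/ at 4 rightward: 5 /o/ → [+nasal]; 6 /i/ → [+nasal]; bound reached.
From /n/ at 12 rightward: word edge.
Targets with no active source: positions 1 7 8 10 stay [-nasal].
[+nasal] positions on the surface: 4 5 6 12.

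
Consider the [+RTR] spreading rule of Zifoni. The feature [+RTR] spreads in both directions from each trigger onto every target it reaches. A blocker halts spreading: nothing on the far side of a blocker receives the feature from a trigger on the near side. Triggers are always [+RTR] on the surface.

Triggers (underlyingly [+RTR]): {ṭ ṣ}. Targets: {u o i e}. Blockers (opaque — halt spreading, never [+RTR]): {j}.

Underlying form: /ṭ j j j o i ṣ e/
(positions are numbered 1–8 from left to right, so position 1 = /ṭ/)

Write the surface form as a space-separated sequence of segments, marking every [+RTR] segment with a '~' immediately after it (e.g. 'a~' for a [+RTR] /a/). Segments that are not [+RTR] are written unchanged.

ṭ~ j j j o~ i~ ṣ~ e~

From /ṭ/ at 1 rightward: 2 /j/ blocks.
From /ṭ/ at 1 leftward: word edge.
From /ṣ/ at 7 rightward: 8 /e/ → [+RTR]; word edge.
From /ṣ/ at 7 leftward: 6 /i/ → [+RTR]; 5 /o/ → [+RTR]; 4 /j/ blocks.
[+RTR] positions on the surface: 1 5 6 7 8.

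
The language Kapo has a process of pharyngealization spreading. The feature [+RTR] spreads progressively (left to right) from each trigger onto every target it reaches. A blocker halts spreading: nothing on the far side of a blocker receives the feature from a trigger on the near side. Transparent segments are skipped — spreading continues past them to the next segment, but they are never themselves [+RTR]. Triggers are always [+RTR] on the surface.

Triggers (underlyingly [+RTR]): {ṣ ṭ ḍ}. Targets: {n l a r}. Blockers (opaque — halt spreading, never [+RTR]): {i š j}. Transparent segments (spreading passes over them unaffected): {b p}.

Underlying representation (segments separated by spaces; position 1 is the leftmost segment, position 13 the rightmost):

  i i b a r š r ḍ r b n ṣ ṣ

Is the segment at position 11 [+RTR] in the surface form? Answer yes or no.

From /ḍ/ at 8 rightward: 9 /r/ → [+RTR]; 10 /b/ transparent; 11 /n/ → [+RTR]; 12 /ṣ/ is itself a trigger — this domain ends here.
From /ṣ/ at 12 rightward: 13 /ṣ/ is itself a trigger — this domain ends here.
From /ṣ/ at 13 rightward: word edge.
Targets with no active source: positions 4 5 7 stay [-emphatic].
[+RTR] positions on the surface: 8 9 11 12 13.

yes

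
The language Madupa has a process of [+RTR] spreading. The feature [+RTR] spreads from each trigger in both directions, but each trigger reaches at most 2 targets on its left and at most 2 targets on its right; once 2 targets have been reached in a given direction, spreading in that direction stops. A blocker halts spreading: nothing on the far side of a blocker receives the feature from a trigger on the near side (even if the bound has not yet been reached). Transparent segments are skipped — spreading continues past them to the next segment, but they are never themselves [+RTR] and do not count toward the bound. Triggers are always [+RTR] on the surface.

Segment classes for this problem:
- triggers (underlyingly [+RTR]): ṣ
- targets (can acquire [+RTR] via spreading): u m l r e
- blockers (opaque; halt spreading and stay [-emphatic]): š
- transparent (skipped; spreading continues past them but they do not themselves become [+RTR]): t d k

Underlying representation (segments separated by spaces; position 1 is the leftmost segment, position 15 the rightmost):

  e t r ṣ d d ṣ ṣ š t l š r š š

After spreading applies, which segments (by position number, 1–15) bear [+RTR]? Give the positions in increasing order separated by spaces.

1 3 4 7 8

From /ṣ/ at 4 rightward: 5 /d/ transparent; 6 /d/ transparent; 7 /ṣ/ is itself a trigger — this domain ends here.
From /ṣ/ at 4 leftward: 3 /r/ → [+RTR]; 2 /t/ transparent; 1 /e/ → [+RTR]; bound reached.
From /ṣ/ at 7 rightward: 8 /ṣ/ is itself a trigger — this domain ends here.
From /ṣ/ at 7 leftward: 6 /d/ transparent; 5 /d/ transparent; 4 /ṣ/ is itself a trigger — this domain ends here.
From /ṣ/ at 8 rightward: 9 /š/ blocks.
From /ṣ/ at 8 leftward: 7 /ṣ/ is itself a trigger — this domain ends here.
Targets with no active source: positions 11 13 stay [-emphatic].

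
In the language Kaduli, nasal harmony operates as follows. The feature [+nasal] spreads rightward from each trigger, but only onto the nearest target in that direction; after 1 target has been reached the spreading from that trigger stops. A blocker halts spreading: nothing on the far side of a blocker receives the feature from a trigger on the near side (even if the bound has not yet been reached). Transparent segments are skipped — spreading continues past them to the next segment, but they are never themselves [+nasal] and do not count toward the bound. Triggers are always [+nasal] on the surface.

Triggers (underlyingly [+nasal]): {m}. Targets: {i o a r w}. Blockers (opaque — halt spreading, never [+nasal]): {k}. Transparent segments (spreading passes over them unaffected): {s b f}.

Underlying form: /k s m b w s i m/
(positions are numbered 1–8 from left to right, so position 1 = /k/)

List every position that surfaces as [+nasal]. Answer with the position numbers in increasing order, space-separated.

3 5 8

From /m/ at 3 rightward: 4 /b/ transparent; 5 /w/ → [+nasal]; bound reached.
From /m/ at 8 rightward: word edge.
Target with no active source: position 7 stays [-nasal].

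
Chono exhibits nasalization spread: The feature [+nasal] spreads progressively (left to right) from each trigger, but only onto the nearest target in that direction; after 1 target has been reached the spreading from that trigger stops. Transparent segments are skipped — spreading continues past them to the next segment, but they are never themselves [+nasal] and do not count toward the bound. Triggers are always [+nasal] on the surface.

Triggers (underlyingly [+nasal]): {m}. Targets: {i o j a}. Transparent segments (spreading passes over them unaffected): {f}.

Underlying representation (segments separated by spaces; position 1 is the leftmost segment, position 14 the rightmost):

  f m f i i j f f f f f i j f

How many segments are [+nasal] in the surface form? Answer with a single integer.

2

From /m/ at 2 rightward: 3 /f/ transparent; 4 /i/ → [+nasal]; bound reached.
Targets with no active source: positions 5 6 12 13 stay [-nasal].
[+nasal] positions on the surface: 2 4.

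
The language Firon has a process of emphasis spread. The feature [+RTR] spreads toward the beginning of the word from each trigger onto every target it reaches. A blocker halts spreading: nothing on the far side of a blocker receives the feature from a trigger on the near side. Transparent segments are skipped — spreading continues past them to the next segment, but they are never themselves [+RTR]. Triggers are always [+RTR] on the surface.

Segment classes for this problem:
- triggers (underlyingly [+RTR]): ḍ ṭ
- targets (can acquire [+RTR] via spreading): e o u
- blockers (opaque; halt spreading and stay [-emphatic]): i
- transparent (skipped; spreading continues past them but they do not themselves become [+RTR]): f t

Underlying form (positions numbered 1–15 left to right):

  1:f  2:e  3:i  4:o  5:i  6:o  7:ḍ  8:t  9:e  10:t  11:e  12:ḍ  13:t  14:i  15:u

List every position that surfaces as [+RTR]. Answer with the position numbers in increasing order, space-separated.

From /ḍ/ at 7 leftward: 6 /o/ → [+RTR]; 5 /i/ blocks.
From /ḍ/ at 12 leftward: 11 /e/ → [+RTR]; 10 /t/ transparent; 9 /e/ → [+RTR]; 8 /t/ transparent; 7 /ḍ/ is itself a trigger — this domain ends here.
Targets with no active source: positions 2 4 15 stay [-emphatic].

6 7 9 11 12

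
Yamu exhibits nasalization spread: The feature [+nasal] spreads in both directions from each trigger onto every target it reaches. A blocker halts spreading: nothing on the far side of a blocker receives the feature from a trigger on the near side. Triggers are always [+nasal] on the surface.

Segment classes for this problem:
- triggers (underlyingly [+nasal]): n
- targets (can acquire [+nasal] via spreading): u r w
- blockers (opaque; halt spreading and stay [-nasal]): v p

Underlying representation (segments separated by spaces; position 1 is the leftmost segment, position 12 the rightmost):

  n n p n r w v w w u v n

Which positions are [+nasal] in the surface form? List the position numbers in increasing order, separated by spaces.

From /n/ at 1 rightward: 2 /n/ is itself a trigger — this domain ends here.
From /n/ at 1 leftward: word edge.
From /n/ at 2 rightward: 3 /p/ blocks.
From /n/ at 2 leftward: 1 /n/ is itself a trigger — this domain ends here.
From /n/ at 4 rightward: 5 /r/ → [+nasal]; 6 /w/ → [+nasal]; 7 /v/ blocks.
From /n/ at 4 leftward: 3 /p/ blocks.
From /n/ at 12 rightward: word edge.
From /n/ at 12 leftward: 11 /v/ blocks.
Targets with no active source: positions 8 9 10 stay [-nasal].

1 2 4 5 6 12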